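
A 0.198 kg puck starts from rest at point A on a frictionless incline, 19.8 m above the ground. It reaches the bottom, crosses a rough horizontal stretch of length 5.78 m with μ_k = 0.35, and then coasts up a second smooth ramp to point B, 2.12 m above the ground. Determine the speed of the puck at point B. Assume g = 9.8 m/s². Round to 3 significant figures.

v = 17.5 m/s

Energy at A: mgh₁ = (0.198)(9.8)(19.8) = 38.420 J
Friction loss: W_f = μ_k mg d = 3.925 J
At B: ½mv² + mgh₂ = mgh₁ − W_f
½mv² = 38.420 − 3.925 − 4.1136 = 30.381 J
v = √(2 × 30.381/0.198) = 17.52 m/s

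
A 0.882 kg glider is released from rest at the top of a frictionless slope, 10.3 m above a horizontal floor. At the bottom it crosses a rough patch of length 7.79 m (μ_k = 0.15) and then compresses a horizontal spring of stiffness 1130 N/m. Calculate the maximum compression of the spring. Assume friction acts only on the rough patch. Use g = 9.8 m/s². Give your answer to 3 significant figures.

x = 0.374 m

Initial energy: E₁ = mgh = (0.882)(9.8)(10.3) = 89.029 J
Friction removes W_f = μ_k mg d = (0.15)(0.882)(9.8)(7.79) = 10.10 J
Energy reaching the spring: E = 89.029 − 10.10 = 78.929 J
At max compression ½kx² = E ⇒ x = √(2E/k) = √(2 × 78.929/1130) = 0.3738 m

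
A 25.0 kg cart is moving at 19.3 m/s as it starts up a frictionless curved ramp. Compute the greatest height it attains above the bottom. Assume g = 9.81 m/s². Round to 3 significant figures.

By energy conservation, ½mv² = mgh
h = v²/(2g) = 19.3²/(2 × 9.81) = 18.99 m

h = 19.0 m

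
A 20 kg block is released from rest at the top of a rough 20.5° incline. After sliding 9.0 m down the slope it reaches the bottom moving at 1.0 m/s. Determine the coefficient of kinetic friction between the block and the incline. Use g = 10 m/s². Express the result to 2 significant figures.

μ_k = 0.37

The energy dissipated by friction is the PE lost minus the KE gained:
mgL sinθ = 630.37 J; ½mv² = 10.000 J
W_f = 630.37 − 10.000 = 620.4 J
μ_k = W_f/(mg cosθ · L) = 620.4/(187.3 × 9.0) = 0.3680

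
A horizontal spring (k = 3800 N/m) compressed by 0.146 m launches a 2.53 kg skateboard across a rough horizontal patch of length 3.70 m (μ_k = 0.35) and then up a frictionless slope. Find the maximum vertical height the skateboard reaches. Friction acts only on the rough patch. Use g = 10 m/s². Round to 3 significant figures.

Spring energy: E₀ = ½kx² = ½(3800)(0.146)² = 40.500 J
Friction: W_f = μ_k mg d = (0.35)(2.53)(10)(3.70) = 32.76 J
Energy at base of ramp: E = 40.500 − 32.76 = 7.7369 J
At max height all remaining energy is PE: mgh = E ⇒ h = E/(mg) = 7.7369/(2.53 × 10) = 0.3058 m

h = 0.306 m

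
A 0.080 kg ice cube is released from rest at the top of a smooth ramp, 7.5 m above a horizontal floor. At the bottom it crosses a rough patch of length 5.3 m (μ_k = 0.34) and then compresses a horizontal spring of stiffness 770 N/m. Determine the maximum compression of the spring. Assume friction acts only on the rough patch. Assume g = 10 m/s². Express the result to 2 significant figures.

x = 0.11 m

Initial energy: E₁ = mgh = (0.080)(10)(7.5) = 6.0000 J
Friction removes W_f = μ_k mg d = (0.34)(0.080)(10)(5.3) = 1.442 J
Energy reaching the spring: E = 6.0000 − 1.442 = 4.5584 J
At max compression ½kx² = E ⇒ x = √(2E/k) = √(2 × 4.5584/770) = 0.1088 m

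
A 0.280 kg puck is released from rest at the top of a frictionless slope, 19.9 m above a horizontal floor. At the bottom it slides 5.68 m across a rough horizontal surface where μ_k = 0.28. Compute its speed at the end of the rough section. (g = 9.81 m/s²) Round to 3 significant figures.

v = 19.0 m/s

Energy at the top = energy at the end + work done against friction:
mgh = ½mv² + μ_k m g d
W_f = μ_k mg d = (0.28)(0.280)(9.81)(5.68) = 4.369 J
½mv² = mgh − W_f = 54.661 − 4.369 = 50.293 J
v = √(2 × 50.293/0.280) = 18.95 m/s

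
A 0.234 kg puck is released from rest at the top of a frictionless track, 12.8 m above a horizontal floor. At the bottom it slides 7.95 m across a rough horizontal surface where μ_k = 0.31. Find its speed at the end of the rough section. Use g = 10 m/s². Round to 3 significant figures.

Energy at the top = energy at the end + work done against friction:
mgh = ½mv² + μ_k m g d
W_f = μ_k mg d = (0.31)(0.234)(10)(7.95) = 5.767 J
½mv² = mgh − W_f = 29.952 − 5.767 = 24.185 J
v = √(2 × 24.185/0.234) = 14.38 m/s

v = 14.4 m/s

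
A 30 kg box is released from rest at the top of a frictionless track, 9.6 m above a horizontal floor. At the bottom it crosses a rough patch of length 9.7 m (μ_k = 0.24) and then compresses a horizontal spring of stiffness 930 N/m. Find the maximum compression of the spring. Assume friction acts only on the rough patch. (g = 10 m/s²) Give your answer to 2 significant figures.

x = 2.2 m

Initial energy: E₁ = mgh = (30)(10)(9.6) = 2880.0 J
Friction removes W_f = μ_k mg d = (0.24)(30)(10)(9.7) = 698.4 J
Energy reaching the spring: E = 2880.0 − 698.4 = 2181.6 J
At max compression ½kx² = E ⇒ x = √(2E/k) = √(2 × 2181.6/930) = 2.166 m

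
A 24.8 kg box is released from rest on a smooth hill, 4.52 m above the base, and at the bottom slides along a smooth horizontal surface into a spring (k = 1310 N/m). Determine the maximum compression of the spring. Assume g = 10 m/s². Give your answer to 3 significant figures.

Gravitational PE at the top equals spring PE at max compression: mgh = ½kx²
x = √(2mgh/k) = √(2 × 24.8 × 10 × 4.52 / 1310) = 1.308 m

x = 1.31 m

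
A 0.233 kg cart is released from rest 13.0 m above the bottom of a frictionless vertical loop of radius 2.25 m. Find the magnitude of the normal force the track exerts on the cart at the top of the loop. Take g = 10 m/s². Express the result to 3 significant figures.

N = 15.3 N

Energy from release to top (height 2r): mgh = ½mv_top² + mg(2r)
v_top² = 2g(h − 2r) = 2(10)(13.0 − 4.500) = 170.00 m²/s²
At the top, both N and weight point toward the centre: N + mg = mv_top²/r
N = m(v_top²/r − g) = 0.233(170.00/2.25 − 10) = 15.27 N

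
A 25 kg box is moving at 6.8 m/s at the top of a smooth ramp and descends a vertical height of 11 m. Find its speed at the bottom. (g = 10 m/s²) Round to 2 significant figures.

Mechanical energy is conserved (no friction): ½mv₀² + mgh = ½mv²
The mass cancels from both sides.
v² = v₀² + 2gh = (6.8)² + 2(10)(11) = 266.24
v = √266.24 = 16.32 m/s

v = 16 m/s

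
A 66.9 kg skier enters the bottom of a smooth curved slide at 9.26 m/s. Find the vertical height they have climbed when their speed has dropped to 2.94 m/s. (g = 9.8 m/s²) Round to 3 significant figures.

Conservation of energy: ½mv₁² = ½mv₂² + mgh
h = (v₁² − v₂²)/(2g) = (9.26² − 2.94²)/(2 × 9.8) = 3.934 m

h = 3.93 m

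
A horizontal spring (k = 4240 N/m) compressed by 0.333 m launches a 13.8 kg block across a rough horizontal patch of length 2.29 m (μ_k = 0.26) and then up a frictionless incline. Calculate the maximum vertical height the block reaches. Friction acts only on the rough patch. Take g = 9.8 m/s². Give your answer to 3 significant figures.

h = 1.14 m

Spring energy: E₀ = ½kx² = ½(4240)(0.333)² = 235.08 J
Friction: W_f = μ_k mg d = (0.26)(13.8)(9.8)(2.29) = 80.52 J
Energy at base of ramp: E = 235.08 − 80.52 = 154.56 J
At max height all remaining energy is PE: mgh = E ⇒ h = E/(mg) = 154.56/(13.8 × 9.8) = 1.143 m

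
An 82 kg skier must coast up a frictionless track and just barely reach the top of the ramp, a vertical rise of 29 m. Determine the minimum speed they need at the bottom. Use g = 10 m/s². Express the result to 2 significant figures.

At the top they are momentarily at rest, so all KE converts to PE: ½mv² = mgh
v = √(2gh) = √(2 × 10 × 29) = 24.08 m/s

v = 24 m/s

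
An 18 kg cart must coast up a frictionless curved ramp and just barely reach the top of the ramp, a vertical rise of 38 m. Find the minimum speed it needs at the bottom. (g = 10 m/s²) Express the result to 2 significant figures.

At the top it is momentarily at rest, so all KE converts to PE: ½mv² = mgh
v = √(2gh) = √(2 × 10 × 38) = 27.57 m/s

v = 28 m/s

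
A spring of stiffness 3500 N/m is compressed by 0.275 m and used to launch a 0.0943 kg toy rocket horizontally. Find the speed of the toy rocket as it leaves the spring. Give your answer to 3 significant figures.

v = 53.0 m/s

The toy rocket leaves the spring when the spring is at natural length, so ½kx² = ½mv²
v = x√(k/m) = 0.275 × √(3500/0.0943) = 52.98 m/s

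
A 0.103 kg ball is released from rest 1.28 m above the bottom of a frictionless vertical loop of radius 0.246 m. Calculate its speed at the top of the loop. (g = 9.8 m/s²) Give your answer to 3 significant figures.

Energy conservation: mgh = ½mv_top² + mg(2r)
v_top² = 2g(h − 2r) = 2(9.8)(1.28 − 0.4920) = 15.44
v_top = 3.930 m/s

v = 3.93 m/s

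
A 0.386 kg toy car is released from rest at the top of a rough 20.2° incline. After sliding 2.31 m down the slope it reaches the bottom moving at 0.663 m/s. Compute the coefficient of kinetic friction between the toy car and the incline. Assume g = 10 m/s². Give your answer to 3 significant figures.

mgh = ½mv² + μ_k (mg cosθ) L, with h = L sinθ
mgL sinθ = 3.0789 J; ½mv² = 0.084837 J
W_f = 3.0789 − 0.084837 = 2.994 J
μ_k = W_f/(mg cosθ · L) = 2.994/(3.623 × 2.31) = 0.3578

μ_k = 0.358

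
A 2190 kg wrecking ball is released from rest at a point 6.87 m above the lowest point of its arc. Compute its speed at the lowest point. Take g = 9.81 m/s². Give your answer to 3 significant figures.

v = 11.6 m/s

Energy conservation between the two points: mgh = ½mv²
v = √(2gh) = √(2 × 9.81 × 6.87) = √134.79 = 11.61 m/s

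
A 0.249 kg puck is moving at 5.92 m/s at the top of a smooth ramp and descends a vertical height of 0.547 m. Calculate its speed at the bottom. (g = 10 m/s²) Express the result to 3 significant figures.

Energy conservation between the two points: ½mv₀² + mgh = ½mv²
v² = v₀² + 2gh = (5.92)² + 2(10)(0.547) = 45.986
v = √45.986 = 6.781 m/s

v = 6.78 m/s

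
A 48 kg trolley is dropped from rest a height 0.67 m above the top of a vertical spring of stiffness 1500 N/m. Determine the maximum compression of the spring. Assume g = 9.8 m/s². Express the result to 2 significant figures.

x = 1.0 m

Measuring PE from the top of the relaxed spring, at max compression the trolley has dropped H + x with zero KE, so:
mg(H + x) = ½kx²
½(1500)x² − (48)(9.8)x − (48)(9.8)(0.67) = 0
750.0x² − 470.4x − 315.2 = 0
x = [470.4 + √(221276 + 945504)]/(2 × 750.0) = 1.034 m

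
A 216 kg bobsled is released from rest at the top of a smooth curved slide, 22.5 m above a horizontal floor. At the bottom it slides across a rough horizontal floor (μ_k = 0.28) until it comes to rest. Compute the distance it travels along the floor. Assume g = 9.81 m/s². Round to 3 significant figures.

Energy at the top = energy at the end + work done against friction:
At rest all PE has been dissipated by friction: mgh = μ_k m g d
d = h/μ_k = 22.5/0.28 = 80.36 m

d = 80.4 m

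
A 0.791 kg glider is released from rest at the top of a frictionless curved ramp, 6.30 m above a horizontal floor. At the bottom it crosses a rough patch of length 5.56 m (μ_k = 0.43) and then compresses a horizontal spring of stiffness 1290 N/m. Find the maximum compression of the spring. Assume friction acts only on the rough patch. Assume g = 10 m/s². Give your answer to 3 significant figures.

Initial energy: E₁ = mgh = (0.791)(10)(6.30) = 49.833 J
Friction removes W_f = μ_k mg d = (0.43)(0.791)(10)(5.56) = 18.91 J
Energy reaching the spring: E = 49.833 − 18.91 = 30.922 J
At max compression ½kx² = E ⇒ x = √(2E/k) = √(2 × 30.922/1290) = 0.2190 m

x = 0.219 m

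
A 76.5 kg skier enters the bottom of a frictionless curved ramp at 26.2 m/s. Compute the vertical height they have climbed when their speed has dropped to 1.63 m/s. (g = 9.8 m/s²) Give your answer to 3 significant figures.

h = 34.9 m

Energy balance between the two points: ½mv₁² = ½mv₂² + mgh
h = (v₁² − v₂²)/(2g) = (26.2² − 1.63²)/(2 × 9.8) = 34.89 m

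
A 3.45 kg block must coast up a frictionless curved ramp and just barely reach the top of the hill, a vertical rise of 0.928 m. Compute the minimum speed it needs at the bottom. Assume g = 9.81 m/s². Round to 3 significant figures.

At the top it is momentarily at rest, so all KE converts to PE: ½mv² = mgh
v = √(2gh) = √(2 × 9.81 × 0.928) = 4.267 m/s

v = 4.27 m/s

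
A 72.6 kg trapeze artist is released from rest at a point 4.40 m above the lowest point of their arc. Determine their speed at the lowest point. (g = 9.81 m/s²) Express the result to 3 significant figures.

v = 9.29 m/s

By conservation of mechanical energy, mgh = ½mv²
The mass cancels from both sides.
v = √(2gh) = √(2 × 9.81 × 4.40) = √86.328 = 9.291 m/s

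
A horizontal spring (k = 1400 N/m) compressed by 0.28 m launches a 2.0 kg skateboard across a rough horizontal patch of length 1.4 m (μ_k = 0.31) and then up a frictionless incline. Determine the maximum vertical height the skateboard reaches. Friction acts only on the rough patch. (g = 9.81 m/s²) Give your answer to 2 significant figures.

h = 2.4 m

Spring energy: E₀ = ½kx² = ½(1400)(0.28)² = 54.880 J
Friction: W_f = μ_k mg d = (0.31)(2.0)(9.81)(1.4) = 8.515 J
Energy at base of ramp: E = 54.880 − 8.515 = 46.365 J
At max height all remaining energy is PE: mgh = E ⇒ h = E/(mg) = 46.365/(2.0 × 9.81) = 2.363 m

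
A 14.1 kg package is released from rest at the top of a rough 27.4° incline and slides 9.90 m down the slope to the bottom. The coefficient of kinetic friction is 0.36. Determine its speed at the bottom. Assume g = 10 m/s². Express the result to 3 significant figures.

Taking the bottom as reference, mgh = ½mv² + μ_k N L with h = L sinθ, N = mg cosθ:
mgh = mgL sinθ = (14.1)(10)(9.90)sin27.4° = 642.39 J
W_f = μ_k mg cosθ · L = (0.36)(14.1)(10)cos27.4°·9.90 = 446.1 J
½mv² = 642.39 − 446.1 = 196.24 J
v = √(2 × 196.24/14.1) = 5.276 m/s

v = 5.28 m/s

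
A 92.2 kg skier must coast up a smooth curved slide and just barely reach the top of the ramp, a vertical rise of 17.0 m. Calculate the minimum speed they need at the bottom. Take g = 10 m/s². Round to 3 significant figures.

v = 18.4 m/s

At the top they are momentarily at rest, so all KE converts to PE: ½mv² = mgh
v = √(2gh) = √(2 × 10 × 17.0) = 18.44 m/s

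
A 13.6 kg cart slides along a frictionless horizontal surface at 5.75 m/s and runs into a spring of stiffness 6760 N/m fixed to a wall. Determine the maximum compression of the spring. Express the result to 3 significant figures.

x = 0.258 m

All KE is stored as spring PE at maximum compression: ½mv² = ½kx²
x = v√(m/k) = 5.75 × √(13.6/6760) = 0.2579 m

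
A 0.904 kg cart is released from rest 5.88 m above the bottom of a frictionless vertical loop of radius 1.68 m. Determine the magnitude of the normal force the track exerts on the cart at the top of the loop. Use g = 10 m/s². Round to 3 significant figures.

N = 18.1 N

Energy from release to top (height 2r): mgh = ½mv_top² + mg(2r)
v_top² = 2g(h − 2r) = 2(10)(5.88 − 3.360) = 50.400 m²/s²
At the top, both N and weight point toward the centre: N + mg = mv_top²/r
N = m(v_top²/r − g) = 0.904(50.400/1.68 − 10) = 18.08 N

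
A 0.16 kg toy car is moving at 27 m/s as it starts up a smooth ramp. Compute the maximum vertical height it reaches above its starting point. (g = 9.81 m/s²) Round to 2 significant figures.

h = 37 m

By energy conservation, ½mv² = mgh
h = v²/(2g) = 27²/(2 × 9.81) = 37.16 m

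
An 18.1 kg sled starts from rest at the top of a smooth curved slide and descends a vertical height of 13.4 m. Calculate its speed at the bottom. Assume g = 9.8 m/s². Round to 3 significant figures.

v = 16.2 m/s

Mechanical energy is conserved (no friction): mgh = ½mv²
v = √(2gh) = √(2 × 9.8 × 13.4) = √262.64 = 16.21 m/s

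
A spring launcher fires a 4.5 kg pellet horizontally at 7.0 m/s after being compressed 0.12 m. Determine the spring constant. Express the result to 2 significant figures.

k = 15000 N/m

½kx² = ½mv²
k = mv²/x² = (4.5)(7.0)²/(0.12)² = 15312 N/m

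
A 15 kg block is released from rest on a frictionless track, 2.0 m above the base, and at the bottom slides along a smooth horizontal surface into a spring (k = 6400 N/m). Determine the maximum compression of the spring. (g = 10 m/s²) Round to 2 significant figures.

Energy conservation (no friction) from release to max compression: mgh = ½kx²
x = √(2mgh/k) = √(2 × 15 × 10 × 2.0 / 6400) = 0.3062 m

x = 0.31 m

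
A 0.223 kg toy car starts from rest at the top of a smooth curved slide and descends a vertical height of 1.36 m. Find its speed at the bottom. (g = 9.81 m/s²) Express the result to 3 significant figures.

Mechanical energy is conserved (no friction): mgh = ½mv²
The mass cancels from both sides.
v = √(2gh) = √(2 × 9.81 × 1.36) = √26.683 = 5.166 m/s

v = 5.17 m/s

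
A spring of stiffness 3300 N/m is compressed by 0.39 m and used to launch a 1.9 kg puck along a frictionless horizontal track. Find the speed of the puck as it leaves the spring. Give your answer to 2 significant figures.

v = 16 m/s

Conservation of energy: ½kx² = ½mv²
v = x√(k/m) = 0.39 × √(3300/1.9) = 16.25 m/s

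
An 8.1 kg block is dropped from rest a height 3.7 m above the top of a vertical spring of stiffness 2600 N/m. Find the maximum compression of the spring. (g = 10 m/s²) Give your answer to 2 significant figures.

Measuring PE from the top of the relaxed spring, at max compression the block has dropped H + x with zero KE, so:
mg(H + x) = ½kx²
½(2600)x² − (8.1)(10)x − (8.1)(10)(3.7) = 0
1300x² − 81.00x − 299.7 = 0
x = [81.00 + √(6561 + 1.5584e+06)]/(2 × 1300) = 0.5123 m

x = 0.51 m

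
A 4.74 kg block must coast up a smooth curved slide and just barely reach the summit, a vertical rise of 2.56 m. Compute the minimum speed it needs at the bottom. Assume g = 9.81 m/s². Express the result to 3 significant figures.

v = 7.09 m/s

At the top it is momentarily at rest, so all KE converts to PE: ½mv² = mgh
v = √(2gh) = √(2 × 9.81 × 2.56) = 7.087 m/s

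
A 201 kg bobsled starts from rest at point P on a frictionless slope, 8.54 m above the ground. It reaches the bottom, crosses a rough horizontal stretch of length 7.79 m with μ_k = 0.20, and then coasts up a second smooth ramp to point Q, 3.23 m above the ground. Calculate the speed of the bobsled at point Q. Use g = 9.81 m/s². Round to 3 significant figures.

Energy at P: mgh₁ = (201)(9.81)(8.54) = 16839 J
Friction loss: W_f = μ_k mg d = 3072 J
At Q: ½mv² + mgh₂ = mgh₁ − W_f
½mv² = 16839 − 3072 − 6368.9 = 7398.2 J
v = √(2 × 7398.2/201) = 8.580 m/s

v = 8.58 m/s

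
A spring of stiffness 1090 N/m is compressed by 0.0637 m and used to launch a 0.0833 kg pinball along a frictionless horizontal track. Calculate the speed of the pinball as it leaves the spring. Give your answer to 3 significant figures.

The pinball leaves the spring when the spring is at natural length, so ½kx² = ½mv²
v = x√(k/m) = 0.0637 × √(1090/0.0833) = 7.287 m/s

v = 7.29 m/s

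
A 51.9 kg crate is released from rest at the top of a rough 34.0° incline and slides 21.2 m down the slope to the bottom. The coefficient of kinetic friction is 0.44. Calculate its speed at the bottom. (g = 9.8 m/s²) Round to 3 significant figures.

Taking the bottom as reference, mgh = ½mv² + μ_k N L with h = L sinθ, N = mg cosθ:
mgh = mgL sinθ = (51.9)(9.8)(21.2)sin34.0° = 6029.6 J
W_f = μ_k mg cosθ · L = (0.44)(51.9)(9.8)cos34.0°·21.2 = 3933 J
½mv² = 6029.6 − 3933 = 2096.3 J
v = √(2 × 2096.3/51.9) = 8.988 m/s

v = 8.99 m/s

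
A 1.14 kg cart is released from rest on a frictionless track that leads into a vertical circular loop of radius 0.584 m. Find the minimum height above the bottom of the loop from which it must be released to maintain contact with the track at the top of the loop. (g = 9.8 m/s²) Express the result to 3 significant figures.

h = 1.46 m

At the top, for minimum speed gravity alone supplies the centripetal force: mg = mv_top²/r ⇒ v_top² = gr = 5.723 m²/s²
Energy conservation from release height h to the top (height 2r): mgh = ½mv_top² + mg(2r)
h = v_top²/(2g) + 2r = r/2 + 2r = 5r/2 = 1.460 m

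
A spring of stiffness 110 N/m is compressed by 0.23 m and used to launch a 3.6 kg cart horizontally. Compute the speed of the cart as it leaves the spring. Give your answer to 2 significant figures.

Spring PE converts entirely to kinetic energy: ½kx² = ½mv²
v = x√(k/m) = 0.23 × √(110/3.6) = 1.271 m/s

v = 1.3 m/s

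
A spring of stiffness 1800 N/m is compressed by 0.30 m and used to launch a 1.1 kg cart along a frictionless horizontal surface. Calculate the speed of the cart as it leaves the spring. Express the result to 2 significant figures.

Conservation of energy: ½kx² = ½mv²
v = x√(k/m) = 0.30 × √(1800/1.1) = 12.14 m/s

v = 12 m/s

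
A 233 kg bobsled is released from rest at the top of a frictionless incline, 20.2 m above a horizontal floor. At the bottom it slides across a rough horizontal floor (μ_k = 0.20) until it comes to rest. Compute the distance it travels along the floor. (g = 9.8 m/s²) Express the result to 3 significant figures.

Energy at the top = energy at the end + work done against friction:
At rest all PE has been dissipated by friction: mgh = μ_k m g d
d = h/μ_k = 20.2/0.20 = 101.0 m

d = 101 m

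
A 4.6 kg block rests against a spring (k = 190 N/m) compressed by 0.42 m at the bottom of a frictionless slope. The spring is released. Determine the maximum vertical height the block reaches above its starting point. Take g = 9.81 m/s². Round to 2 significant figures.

h = 0.37 m

Energy conservation from release to the highest point: ½kx² = mgh
h = kx²/(2mg) = (190)(0.42)²/(2 × 4.6 × 9.81) = 0.3714 m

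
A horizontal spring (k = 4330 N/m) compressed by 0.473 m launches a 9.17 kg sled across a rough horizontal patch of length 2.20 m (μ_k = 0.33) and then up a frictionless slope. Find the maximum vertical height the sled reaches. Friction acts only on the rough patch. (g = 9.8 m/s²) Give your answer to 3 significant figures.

Spring energy: E₀ = ½kx² = ½(4330)(0.473)² = 484.37 J
Friction: W_f = μ_k mg d = (0.33)(9.17)(9.8)(2.20) = 65.24 J
Energy at base of ramp: E = 484.37 − 65.24 = 419.13 J
At max height all remaining energy is PE: mgh = E ⇒ h = E/(mg) = 419.13/(9.17 × 9.8) = 4.664 m

h = 4.66 m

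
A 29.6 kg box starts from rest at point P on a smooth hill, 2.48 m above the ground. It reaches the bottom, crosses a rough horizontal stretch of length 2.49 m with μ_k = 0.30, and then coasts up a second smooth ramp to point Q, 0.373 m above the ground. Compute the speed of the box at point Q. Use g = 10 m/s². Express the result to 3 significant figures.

v = 5.22 m/s

Energy at P: mgh₁ = (29.6)(10)(2.48) = 734.08 J
Friction loss: W_f = μ_k mg d = 221.1 J
At Q: ½mv² + mgh₂ = mgh₁ − W_f
½mv² = 734.08 − 221.1 − 110.41 = 402.56 J
v = √(2 × 402.56/29.6) = 5.215 m/s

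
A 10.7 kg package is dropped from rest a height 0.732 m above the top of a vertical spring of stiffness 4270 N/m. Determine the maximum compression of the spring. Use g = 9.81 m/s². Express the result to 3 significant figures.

x = 0.216 m

Measuring PE from the top of the relaxed spring, at max compression the package has dropped H + x with zero KE, so:
mg(H + x) = ½kx²
½(4270)x² − (10.7)(9.81)x − (10.7)(9.81)(0.732) = 0
2135x² − 105.0x − 76.84 = 0
x = [105.0 + √(11018 + 656178)]/(2 × 2135) = 0.2159 m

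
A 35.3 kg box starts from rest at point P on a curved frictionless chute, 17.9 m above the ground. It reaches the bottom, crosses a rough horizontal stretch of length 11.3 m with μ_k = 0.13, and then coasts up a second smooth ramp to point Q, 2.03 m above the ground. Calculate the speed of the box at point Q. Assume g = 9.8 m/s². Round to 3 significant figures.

v = 16.8 m/s

Energy at P: mgh₁ = (35.3)(9.8)(17.9) = 6192.3 J
Friction loss: W_f = μ_k mg d = 508.2 J
At Q: ½mv² + mgh₂ = mgh₁ − W_f
½mv² = 6192.3 − 508.2 − 702.26 = 4981.9 J
v = √(2 × 4981.9/35.3) = 16.80 m/s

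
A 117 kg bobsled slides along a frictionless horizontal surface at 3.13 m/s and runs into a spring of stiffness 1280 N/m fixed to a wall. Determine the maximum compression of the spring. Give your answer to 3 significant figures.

At max compression the bobsled is momentarily at rest: ½mv² = ½kx²
x = v√(m/k) = 3.13 × √(117/1280) = 0.9463 m

x = 0.946 m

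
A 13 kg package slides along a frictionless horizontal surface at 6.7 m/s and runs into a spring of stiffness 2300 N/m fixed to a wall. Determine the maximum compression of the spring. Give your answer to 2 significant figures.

All KE is stored as spring PE at maximum compression: ½mv² = ½kx²
x = v√(m/k) = 6.7 × √(13/2300) = 0.5037 m

x = 0.50 m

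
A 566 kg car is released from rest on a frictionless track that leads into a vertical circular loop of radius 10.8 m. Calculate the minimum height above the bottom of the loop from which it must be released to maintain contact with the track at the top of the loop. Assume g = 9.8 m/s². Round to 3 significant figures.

h = 27.0 m

At the top, for minimum speed gravity alone supplies the centripetal force: mg = mv_top²/r ⇒ v_top² = gr = 105.8 m²/s²
Energy conservation from release height h to the top (height 2r): mgh = ½mv_top² + mg(2r)
h = v_top²/(2g) + 2r = r/2 + 2r = 5r/2 = 27.00 m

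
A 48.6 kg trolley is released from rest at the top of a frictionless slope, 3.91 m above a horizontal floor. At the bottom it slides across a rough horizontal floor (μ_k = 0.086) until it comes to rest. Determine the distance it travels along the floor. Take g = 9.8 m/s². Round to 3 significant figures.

d = 45.5 m

Applying the work–energy principle:
At rest all PE has been dissipated by friction: mgh = μ_k m g d
d = h/μ_k = 3.91/0.086 = 45.47 m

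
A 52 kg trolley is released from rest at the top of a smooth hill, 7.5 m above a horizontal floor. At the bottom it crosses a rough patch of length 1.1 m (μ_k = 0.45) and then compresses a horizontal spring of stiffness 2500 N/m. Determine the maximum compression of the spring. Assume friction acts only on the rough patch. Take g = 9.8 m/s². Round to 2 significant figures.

Initial energy: E₁ = mgh = (52)(9.8)(7.5) = 3822.0 J
Friction removes W_f = μ_k mg d = (0.45)(52)(9.8)(1.1) = 252.3 J
Energy reaching the spring: E = 3822.0 − 252.3 = 3569.7 J
At max compression ½kx² = E ⇒ x = √(2E/k) = √(2 × 3569.7/2500) = 1.690 m

x = 1.7 m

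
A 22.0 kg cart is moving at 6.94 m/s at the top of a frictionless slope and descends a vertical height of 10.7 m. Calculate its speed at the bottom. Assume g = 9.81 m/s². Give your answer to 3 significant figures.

v = 16.1 m/s

Mechanical energy is conserved (no friction): ½mv₀² + mgh = ½mv²
v² = v₀² + 2gh = (6.94)² + 2(9.81)(10.7) = 258.10
v = √258.10 = 16.07 m/s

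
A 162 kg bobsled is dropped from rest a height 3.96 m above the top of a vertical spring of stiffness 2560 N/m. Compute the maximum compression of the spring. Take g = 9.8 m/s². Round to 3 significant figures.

x = 2.92 m

Take the reference level at the top of the uncompressed spring. At max compression the bobsled has fallen H + x and is momentarily at rest:
mg(H + x) = ½kx²
½(2560)x² − (162)(9.8)x − (162)(9.8)(3.96) = 0
1280x² − 1588x − 6287 = 0
x = [1588 + √(2.520e+06 + 3.2189e+07)]/(2 × 1280) = 2.922 m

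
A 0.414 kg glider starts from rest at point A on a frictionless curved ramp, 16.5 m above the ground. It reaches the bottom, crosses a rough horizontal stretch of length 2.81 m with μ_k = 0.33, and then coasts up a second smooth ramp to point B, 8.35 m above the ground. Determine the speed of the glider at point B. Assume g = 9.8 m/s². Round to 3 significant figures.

v = 11.9 m/s

Energy at A: mgh₁ = (0.414)(9.8)(16.5) = 66.944 J
Friction loss: W_f = μ_k mg d = 3.762 J
At B: ½mv² + mgh₂ = mgh₁ − W_f
½mv² = 66.944 − 3.762 − 33.878 = 29.304 J
v = √(2 × 29.304/0.414) = 11.90 m/s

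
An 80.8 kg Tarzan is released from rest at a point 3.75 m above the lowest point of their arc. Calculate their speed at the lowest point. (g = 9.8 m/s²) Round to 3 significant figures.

Energy conservation between the two points: mgh = ½mv²
The mass cancels from both sides.
v = √(2gh) = √(2 × 9.8 × 3.75) = √73.500 = 8.573 m/s

v = 8.57 m/s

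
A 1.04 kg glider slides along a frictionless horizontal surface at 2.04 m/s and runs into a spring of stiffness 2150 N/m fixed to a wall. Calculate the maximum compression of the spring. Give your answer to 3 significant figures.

x = 0.0449 m

At max compression the glider is momentarily at rest: ½mv² = ½kx²
x = v√(m/k) = 2.04 × √(1.04/2150) = 0.04487 m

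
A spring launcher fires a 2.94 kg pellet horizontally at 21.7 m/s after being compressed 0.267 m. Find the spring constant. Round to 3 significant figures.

k = 19400 N/m

Energy stored in the spring equals the launch KE: ½kx² = ½mv²
k = mv²/x² = (2.94)(21.7)²/(0.267)² = 19420 N/m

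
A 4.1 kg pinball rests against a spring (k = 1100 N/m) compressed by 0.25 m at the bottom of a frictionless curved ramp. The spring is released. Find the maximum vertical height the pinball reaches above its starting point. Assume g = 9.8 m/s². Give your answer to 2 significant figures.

Energy conservation from release to the highest point: ½kx² = mgh
h = kx²/(2mg) = (1100)(0.25)²/(2 × 4.1 × 9.8) = 0.8555 m

h = 0.86 m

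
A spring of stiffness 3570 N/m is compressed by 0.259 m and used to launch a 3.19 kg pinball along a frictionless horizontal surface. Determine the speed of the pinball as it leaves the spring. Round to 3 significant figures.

v = 8.66 m/s

The pinball leaves the spring when the spring is at natural length, so ½kx² = ½mv²
v = x√(k/m) = 0.259 × √(3570/3.19) = 8.664 m/s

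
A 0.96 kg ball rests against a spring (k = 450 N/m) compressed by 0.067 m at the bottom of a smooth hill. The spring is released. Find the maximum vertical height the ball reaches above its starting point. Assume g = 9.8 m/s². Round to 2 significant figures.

Energy conservation from release to the highest point: ½kx² = mgh
h = kx²/(2mg) = (450)(0.067)²/(2 × 0.96 × 9.8) = 0.1074 m

h = 0.11 m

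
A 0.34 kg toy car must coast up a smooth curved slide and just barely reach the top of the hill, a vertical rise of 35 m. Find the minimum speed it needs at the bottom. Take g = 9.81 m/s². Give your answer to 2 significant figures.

v = 26 m/s

At the top it is momentarily at rest, so all KE converts to PE: ½mv² = mgh
v = √(2gh) = √(2 × 9.81 × 35) = 26.20 m/s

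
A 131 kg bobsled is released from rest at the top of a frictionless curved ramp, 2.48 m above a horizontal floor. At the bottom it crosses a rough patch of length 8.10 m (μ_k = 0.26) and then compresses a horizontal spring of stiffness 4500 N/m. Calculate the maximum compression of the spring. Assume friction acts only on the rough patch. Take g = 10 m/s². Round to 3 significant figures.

x = 0.467 m

Initial energy: E₁ = mgh = (131)(10)(2.48) = 3248.8 J
Friction removes W_f = μ_k mg d = (0.26)(131)(10)(8.10) = 2759 J
Energy reaching the spring: E = 3248.8 − 2759 = 489.94 J
At max compression ½kx² = E ⇒ x = √(2E/k) = √(2 × 489.94/4500) = 0.4666 m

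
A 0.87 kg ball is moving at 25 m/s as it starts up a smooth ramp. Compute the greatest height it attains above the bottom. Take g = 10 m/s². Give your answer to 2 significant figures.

Setting KE at the bottom equal to PE gained: ½mv² = mgh
h = v²/(2g) = 25²/(2 × 10) = 31.25 m

h = 31 m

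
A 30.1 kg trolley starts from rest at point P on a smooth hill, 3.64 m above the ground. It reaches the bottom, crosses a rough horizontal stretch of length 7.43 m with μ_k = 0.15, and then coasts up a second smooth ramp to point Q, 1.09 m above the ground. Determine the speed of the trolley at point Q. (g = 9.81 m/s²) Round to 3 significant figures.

Energy at P: mgh₁ = (30.1)(9.81)(3.64) = 1074.8 J
Friction loss: W_f = μ_k mg d = 329.1 J
At Q: ½mv² + mgh₂ = mgh₁ − W_f
½mv² = 1074.8 − 329.1 − 321.86 = 423.88 J
v = √(2 × 423.88/30.1) = 5.307 m/s

v = 5.31 m/s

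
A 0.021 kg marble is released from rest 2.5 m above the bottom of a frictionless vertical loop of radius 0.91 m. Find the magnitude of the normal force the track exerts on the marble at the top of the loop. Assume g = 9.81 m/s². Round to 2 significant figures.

N = 0.10 N

Energy from release to top (height 2r): mgh = ½mv_top² + mg(2r)
v_top² = 2g(h − 2r) = 2(9.81)(2.5 − 1.820) = 13.342 m²/s²
At the top, both N and weight point toward the centre: N + mg = mv_top²/r
N = m(v_top²/r − g) = 0.021(13.342/0.91 − 9.81) = 0.1019 N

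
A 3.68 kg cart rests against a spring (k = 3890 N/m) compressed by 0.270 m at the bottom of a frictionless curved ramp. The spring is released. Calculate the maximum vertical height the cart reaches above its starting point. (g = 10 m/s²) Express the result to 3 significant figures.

h = 3.85 m

All spring PE becomes gravitational PE at the highest point: ½kx² = mgh
h = kx²/(2mg) = (3890)(0.270)²/(2 × 3.68 × 10) = 3.853 m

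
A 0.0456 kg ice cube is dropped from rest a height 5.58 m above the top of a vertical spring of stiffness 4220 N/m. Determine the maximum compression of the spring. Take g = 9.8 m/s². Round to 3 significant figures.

Let x be the compression. The total drop is H + x, and the cube is instantaneously at rest at max compression, so energy conservation gives:
mg(H + x) = ½kx²
½(4220)x² − (0.0456)(9.8)x − (0.0456)(9.8)(5.58) = 0
2110x² − 0.4469x − 2.494 = 0
x = [0.4469 + √(0.1997 + 21046)]/(2 × 2110) = 0.03448 m

x = 0.0345 m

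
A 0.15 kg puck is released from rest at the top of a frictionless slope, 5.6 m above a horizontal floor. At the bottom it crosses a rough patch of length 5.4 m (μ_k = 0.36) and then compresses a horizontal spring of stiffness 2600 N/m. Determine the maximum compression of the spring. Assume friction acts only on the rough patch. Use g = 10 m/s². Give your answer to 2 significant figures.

Initial energy: E₁ = mgh = (0.15)(10)(5.6) = 8.4000 J
Friction removes W_f = μ_k mg d = (0.36)(0.15)(10)(5.4) = 2.916 J
Energy reaching the spring: E = 8.4000 − 2.916 = 5.4840 J
At max compression ½kx² = E ⇒ x = √(2E/k) = √(2 × 5.4840/2600) = 0.06495 m

x = 0.065 m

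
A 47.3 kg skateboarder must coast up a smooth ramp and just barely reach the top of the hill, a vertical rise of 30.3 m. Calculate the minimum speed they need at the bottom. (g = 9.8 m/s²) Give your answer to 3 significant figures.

v = 24.4 m/s

At the top they are momentarily at rest, so all KE converts to PE: ½mv² = mgh
v = √(2gh) = √(2 × 9.8 × 30.3) = 24.37 m/s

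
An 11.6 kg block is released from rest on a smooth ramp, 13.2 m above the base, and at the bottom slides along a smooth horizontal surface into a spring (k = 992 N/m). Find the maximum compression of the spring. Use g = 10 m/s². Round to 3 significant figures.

Gravitational PE at the top equals spring PE at max compression: mgh = ½kx²
x = √(2mgh/k) = √(2 × 11.6 × 10 × 13.2 / 992) = 1.757 m

x = 1.76 m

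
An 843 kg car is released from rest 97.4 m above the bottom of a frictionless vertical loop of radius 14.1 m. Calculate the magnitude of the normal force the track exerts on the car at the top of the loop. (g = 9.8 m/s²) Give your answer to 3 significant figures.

Energy from release to top (height 2r): mgh = ½mv_top² + mg(2r)
v_top² = 2g(h − 2r) = 2(9.8)(97.4 − 28.20) = 1356.3 m²/s²
At the top, both N and weight point toward the centre: N + mg = mv_top²/r
N = m(v_top²/r − g) = 843(1356.3/14.1 − 9.8) = 72829 N

N = 72800 N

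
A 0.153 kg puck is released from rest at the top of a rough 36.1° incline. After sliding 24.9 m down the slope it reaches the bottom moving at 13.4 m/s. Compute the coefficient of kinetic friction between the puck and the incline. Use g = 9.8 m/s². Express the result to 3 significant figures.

μ_k = 0.274

mgh = ½mv² + μ_k (mg cosθ) L, with h = L sinθ
mgL sinθ = 21.998 J; ½mv² = 13.736 J
W_f = 21.998 − 13.736 = 8.261 J
μ_k = W_f/(mg cosθ · L) = 8.261/(1.212 × 24.9) = 0.2739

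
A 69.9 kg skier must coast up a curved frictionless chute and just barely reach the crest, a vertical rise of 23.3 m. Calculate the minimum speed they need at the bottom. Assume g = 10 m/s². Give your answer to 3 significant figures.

At the top they are momentarily at rest, so all KE converts to PE: ½mv² = mgh
v = √(2gh) = √(2 × 10 × 23.3) = 21.59 m/s

v = 21.6 m/s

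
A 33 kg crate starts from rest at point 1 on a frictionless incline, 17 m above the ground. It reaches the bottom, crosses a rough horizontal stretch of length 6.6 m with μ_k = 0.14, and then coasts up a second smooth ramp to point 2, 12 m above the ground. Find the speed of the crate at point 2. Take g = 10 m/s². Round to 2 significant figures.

Energy at 1: mgh₁ = (33)(10)(17) = 5610.0 J
Friction loss: W_f = μ_k mg d = 304.9 J
At 2: ½mv² + mgh₂ = mgh₁ − W_f
½mv² = 5610.0 − 304.9 − 3960.0 = 1345.1 J
v = √(2 × 1345.1/33) = 9.029 m/s

v = 9.0 m/s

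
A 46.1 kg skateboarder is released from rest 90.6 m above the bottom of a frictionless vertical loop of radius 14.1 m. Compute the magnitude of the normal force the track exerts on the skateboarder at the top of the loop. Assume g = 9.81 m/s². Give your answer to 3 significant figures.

Energy from release to top (height 2r): mgh = ½mv_top² + mg(2r)
v_top² = 2g(h − 2r) = 2(9.81)(90.6 − 28.20) = 1224.3 m²/s²
At the top, both N and weight point toward the centre: N + mg = mv_top²/r
N = m(v_top²/r − g) = 46.1(1224.3/14.1 − 9.81) = 3551 N

N = 3550 N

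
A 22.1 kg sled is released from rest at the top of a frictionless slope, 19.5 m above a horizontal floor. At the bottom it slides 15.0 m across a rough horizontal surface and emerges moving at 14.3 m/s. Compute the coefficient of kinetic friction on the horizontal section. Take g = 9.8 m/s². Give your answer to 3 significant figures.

μ_k = 0.604

Energy bookkeeping (friction removes W_f = μ_k N d):
mgh = ½mv² + μ_k m g d
mgh = 4223.3 J; ½mv² = 2259.6 J
W_f = 4223.3 − 2259.6 = 1964 J
μ_k = W_f/(mg·d) = 1964/(216.6 × 15.0) = 0.6045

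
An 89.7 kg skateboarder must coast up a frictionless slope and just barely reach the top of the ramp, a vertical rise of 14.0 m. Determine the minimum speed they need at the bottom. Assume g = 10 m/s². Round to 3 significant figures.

v = 16.7 m/s

At the top they are momentarily at rest, so all KE converts to PE: ½mv² = mgh
v = √(2gh) = √(2 × 10 × 14.0) = 16.73 m/s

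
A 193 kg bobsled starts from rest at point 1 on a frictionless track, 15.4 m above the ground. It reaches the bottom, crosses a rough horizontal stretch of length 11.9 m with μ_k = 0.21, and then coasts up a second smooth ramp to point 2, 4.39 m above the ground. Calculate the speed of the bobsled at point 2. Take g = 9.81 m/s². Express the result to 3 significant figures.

v = 12.9 m/s

Energy at 1: mgh₁ = (193)(9.81)(15.4) = 29157 J
Friction loss: W_f = μ_k mg d = 4731 J
At 2: ½mv² + mgh₂ = mgh₁ − W_f
½mv² = 29157 − 4731 − 8311.7 = 16114 J
v = √(2 × 16114/193) = 12.92 m/s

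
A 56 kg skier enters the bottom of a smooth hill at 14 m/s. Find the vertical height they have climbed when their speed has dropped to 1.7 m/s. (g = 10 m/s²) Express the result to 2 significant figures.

h = 9.7 m

Energy balance between the two points: ½mv₁² = ½mv₂² + mgh
h = (v₁² − v₂²)/(2g) = (14² − 1.7²)/(2 × 10) = 9.655 m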